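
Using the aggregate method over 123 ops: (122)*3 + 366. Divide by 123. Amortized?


Formula: Amortized cost = Total cost / Operations
Total cost = (122 * 3) + (1 * 366)
Total cost = 366 + 366 = 732
Amortized = 732 / 123 = 5.9512

5.9512


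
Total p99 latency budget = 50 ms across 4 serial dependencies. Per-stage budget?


Formula: per_stage = total_budget / stages
per_stage = 50 / 4
per_stage = 12.5 ms

12.5 ms


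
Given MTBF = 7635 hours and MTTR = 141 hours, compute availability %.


Availability = MTBF / (MTBF + MTTR)
Availability = 7635 / (7635 + 141)
Availability = 7635 / 7776
Availability = 98.1867%

98.1867%


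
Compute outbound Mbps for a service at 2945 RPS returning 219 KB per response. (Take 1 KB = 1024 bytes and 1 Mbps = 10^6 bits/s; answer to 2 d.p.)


Formula: Mbps = payload_bytes * RPS * 8 / 1e6
Payload per request = 219 KB = 219 * 1024 = 224256 bytes
Total bytes/sec = 224256 * 2945 = 660433920
Total bits/sec = 660433920 * 8 = 5283471360
Mbps = 5283471360 / 1e6 = 5283.47

5283.47 Mbps


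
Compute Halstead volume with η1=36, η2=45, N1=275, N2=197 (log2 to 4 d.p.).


Formula: V = N * log2(η), where N = N1 + N2 and η = η1 + η2
η = 36 + 45 = 81
N = 275 + 197 = 472
log2(81) ≈ 6.3399
V = 472 * 6.3399 = 2992.43

2992.43


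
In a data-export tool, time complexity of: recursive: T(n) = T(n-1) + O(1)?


Reasoning: linear recursion with constant work per frame
Complexity: O(n)

O(n)


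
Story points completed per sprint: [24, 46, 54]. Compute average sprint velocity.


Formula: Avg velocity = Total points / Number of sprints
Points: [24, 46, 54]
Sum = 24 + 46 + 54 = 124
Avg velocity = 124 / 3 = 41.33 points/sprint

41.33 points/sprint


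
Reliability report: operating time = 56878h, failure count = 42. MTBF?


Formula: MTBF = Total operating time / Number of failures
MTBF = 56878 / 42
MTBF = 1354.24 hours

1354.24 hours


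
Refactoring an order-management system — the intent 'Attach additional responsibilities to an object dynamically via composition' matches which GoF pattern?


This matches the Decorator pattern

Decorator


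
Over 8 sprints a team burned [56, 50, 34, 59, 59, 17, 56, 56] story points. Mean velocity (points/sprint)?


Formula: Avg velocity = Total points / Number of sprints
Points: [56, 50, 34, 59, 59, 17, 56, 56]
Sum = 56 + 50 + 34 + 59 + 59 + 17 + 56 + 56 = 387
Avg velocity = 387 / 8 = 48.38 points/sprint

48.38 points/sprint


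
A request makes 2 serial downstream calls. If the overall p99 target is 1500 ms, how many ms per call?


Formula: per_stage = total_budget / stages
per_stage = 1500 / 2
per_stage = 750.0 ms

750.0 ms


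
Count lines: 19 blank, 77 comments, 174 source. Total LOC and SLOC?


Total LOC = blank + comment + code
Total LOC = 19 + 77 + 174 = 270
SLOC (source only) = code = 174

Total LOC: 270, SLOC: 174


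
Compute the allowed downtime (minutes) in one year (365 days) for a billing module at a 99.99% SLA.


Formula: allowed downtime = period * (100 - SLA) / 100
Period (year (365 days)) = 525600 minutes
Unavailability fraction = (100 - 99.99) / 100
Allowed downtime = 525600 * (100 - 99.99) / 100
Allowed downtime = 52.56 minutes

52.56 minutes


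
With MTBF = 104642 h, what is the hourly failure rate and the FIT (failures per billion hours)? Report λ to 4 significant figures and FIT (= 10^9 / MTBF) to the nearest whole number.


Formula: λ = 1 / MTBF; FIT = λ × 1e9 = 1e9 / MTBF
λ = 1 / 104642 ≈ 9.556e-06 failures/hour
FIT = 1e9 / 104642 ≈ 9556 failures per 1e9 hours (nearest whole number)

λ = 9.556e-06 /h, FIT = 9556


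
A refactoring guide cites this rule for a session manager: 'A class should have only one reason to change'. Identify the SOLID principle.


This describes the Single Responsibility Principle (SRP)

Single Responsibility Principle (SRP)


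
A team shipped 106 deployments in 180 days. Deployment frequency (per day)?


Formula: deployments per day = releases / days
= 106 / 180
= 0.589 deploys/day
(equivalently, 4.12 deploys/week)

0.589 deploys/day


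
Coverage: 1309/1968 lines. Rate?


Coverage = covered / total * 100
Coverage = 1309 / 1968 * 100
Coverage = 66.51%

66.51%


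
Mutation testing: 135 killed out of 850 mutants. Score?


Mutation score = killed / total * 100
Mutation score = 135 / 850 * 100
Mutation score = 15.88%

15.88%


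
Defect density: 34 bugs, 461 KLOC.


Defect density = defects / KLOC
Defect density = 34 / 461
Defect density = 0.074 defects/KLOC

0.074 defects/KLOC


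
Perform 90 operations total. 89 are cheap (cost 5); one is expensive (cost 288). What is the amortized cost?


Formula: Amortized cost = Total cost / Operations
Total cost = (89 * 5) + (1 * 288)
Total cost = 445 + 288 = 733
Amortized = 733 / 90 = 8.1444

8.1444


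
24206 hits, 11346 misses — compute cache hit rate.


Formula: hit rate = hits / (hits + misses) * 100
hit rate = 24206 / (24206 + 11346) * 100
hit rate = 24206 / 35552 * 100
hit rate = 68.09%

68.09%


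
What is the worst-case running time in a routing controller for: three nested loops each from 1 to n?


Reasoning: three levels of nesting over n
Complexity: O(n^3)

O(n^3)


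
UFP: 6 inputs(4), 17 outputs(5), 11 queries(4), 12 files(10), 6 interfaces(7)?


UFP = EI*4 + EO*5 + EQ*4 + ILF*10 + EIF*7
UFP = 6*4 + 17*5 + 11*4 + 12*10 + 6*7
UFP = 24 + 85 + 44 + 120 + 42
UFP = 315

315


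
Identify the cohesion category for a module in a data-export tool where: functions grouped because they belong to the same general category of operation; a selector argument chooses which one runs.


Reasoning: Grouped by category of activity, not by data or sequence
Type: Logical cohesion

Logical cohesion


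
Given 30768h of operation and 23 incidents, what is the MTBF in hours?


Formula: MTBF = Total operating time / Number of failures
MTBF = 30768 / 23
MTBF = 1337.74 hours

1337.74 hours


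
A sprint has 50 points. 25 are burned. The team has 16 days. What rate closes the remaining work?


Formula: Required rate = Remaining points / Days left
Remaining = 50 - 25 = 25 points
Required rate = 25 / 16 = 1.56 points/day

1.56 points/day


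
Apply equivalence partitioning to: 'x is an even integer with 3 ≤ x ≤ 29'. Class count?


Constraint: even integers in [3, 29]
Class 1: x < 3 — out-of-range invalid
Class 2: x in [3,29] but odd — wrong type invalid
Class 3: x in [3,29] and even — valid
Class 4: x > 29 — out-of-range invalid
Total equivalence classes: 4

4 equivalence classes


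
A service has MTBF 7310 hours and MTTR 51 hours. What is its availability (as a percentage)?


Availability = MTBF / (MTBF + MTTR)
Availability = 7310 / (7310 + 51)
Availability = 7310 / 7361
Availability = 99.3072%

99.3072%


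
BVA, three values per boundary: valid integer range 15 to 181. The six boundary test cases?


Range: [15, 181]
Boundaries: just below min, min, min+1, max-1, max, just above max
Values: [14, 15, 16, 180, 181, 182]

[14, 15, 16, 180, 181, 182]


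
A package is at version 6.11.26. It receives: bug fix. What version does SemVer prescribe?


Current: 6.11.26
Change category: 'bug fix' → patch bump
SemVer rule: patch bump → increment PATCH (MAJOR and MINOR unchanged)
New: 6.11.27

6.11.27


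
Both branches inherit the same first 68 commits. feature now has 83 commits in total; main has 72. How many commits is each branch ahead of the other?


Common ancestor: commit #68
feature commits after divergence: 83 - 68 = 15
main commits after divergence: 72 - 68 = 4
feature is 15 commits ahead of main
main is 4 commits ahead of feature

feature ahead: 15, main ahead: 4


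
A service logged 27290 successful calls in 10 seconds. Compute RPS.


Formula: throughput = requests / seconds
throughput = 27290 / 10
throughput = 2729.0 requests/second

2729.0 requests/second


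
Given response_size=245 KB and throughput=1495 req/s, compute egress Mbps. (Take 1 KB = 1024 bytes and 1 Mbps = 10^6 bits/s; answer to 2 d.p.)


Formula: Mbps = payload_bytes * RPS * 8 / 1e6
Payload per request = 245 KB = 245 * 1024 = 250880 bytes
Total bytes/sec = 250880 * 1495 = 375065600
Total bits/sec = 375065600 * 8 = 3000524800
Mbps = 3000524800 / 1e6 = 3000.52

3000.52 Mbps


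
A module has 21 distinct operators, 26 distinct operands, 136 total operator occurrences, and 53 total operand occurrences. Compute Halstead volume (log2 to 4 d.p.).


Formula: V = N * log2(η), where N = N1 + N2 and η = η1 + η2
η = 21 + 26 = 47
N = 136 + 53 = 189
log2(47) ≈ 5.5546
V = 189 * 5.5546 = 1049.82

1049.82


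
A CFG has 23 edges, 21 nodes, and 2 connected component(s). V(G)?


Formula: V(G) = E - N + 2P
V(G) = 23 - 21 + 2*2
V(G) = 2 + 4
V(G) = 6

6


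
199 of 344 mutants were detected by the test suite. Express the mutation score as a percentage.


Mutation score = killed / total * 100
Mutation score = 199 / 344 * 100
Mutation score = 57.85%

57.85%


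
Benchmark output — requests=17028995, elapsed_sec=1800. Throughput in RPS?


Formula: throughput = requests / seconds
throughput = 17028995 / 1800
throughput = 9460.55 requests/second

9460.55 requests/second


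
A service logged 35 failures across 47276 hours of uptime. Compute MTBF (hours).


Formula: MTBF = Total operating time / Number of failures
MTBF = 47276 / 35
MTBF = 1350.74 hours

1350.74 hours


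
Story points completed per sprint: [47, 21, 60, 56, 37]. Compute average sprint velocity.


Formula: Avg velocity = Total points / Number of sprints
Points: [47, 21, 60, 56, 37]
Sum = 47 + 21 + 60 + 56 + 37 = 221
Avg velocity = 221 / 5 = 44.2 points/sprint

44.2 points/sprint


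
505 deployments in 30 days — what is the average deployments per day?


Formula: deployments per day = releases / days
= 505 / 30
= 16.833 deploys/day
(equivalently, 117.83 deploys/week)

16.833 deploys/day


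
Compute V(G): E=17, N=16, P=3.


Formula: V(G) = E - N + 2P
V(G) = 17 - 16 + 2*3
V(G) = 1 + 6
V(G) = 7

7


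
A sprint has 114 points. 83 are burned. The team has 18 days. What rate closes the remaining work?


Formula: Required rate = Remaining points / Days left
Remaining = 114 - 83 = 31 points
Required rate = 31 / 18 = 1.72 points/day

1.72 points/day


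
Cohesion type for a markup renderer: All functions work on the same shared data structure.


Reasoning: Functions share data
Type: Communicational cohesion

Communicational cohesion


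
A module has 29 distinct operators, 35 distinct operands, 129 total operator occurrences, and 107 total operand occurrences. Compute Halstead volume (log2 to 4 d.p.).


Formula: V = N * log2(η), where N = N1 + N2 and η = η1 + η2
η = 29 + 35 = 64
N = 129 + 107 = 236
log2(64) ≈ 6.0000
V = 236 * 6.0000 = 1416.00

1416.00


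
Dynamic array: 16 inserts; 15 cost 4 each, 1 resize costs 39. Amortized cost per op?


Formula: Amortized cost = Total cost / Operations
Total cost = (15 * 4) + (1 * 39)
Total cost = 60 + 39 = 99
Amortized = 99 / 16 = 6.1875

6.1875


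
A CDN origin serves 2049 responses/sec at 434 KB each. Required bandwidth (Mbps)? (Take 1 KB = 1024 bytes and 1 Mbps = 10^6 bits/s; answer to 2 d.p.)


Formula: Mbps = payload_bytes * RPS * 8 / 1e6
Payload per request = 434 KB = 434 * 1024 = 444416 bytes
Total bytes/sec = 444416 * 2049 = 910608384
Total bits/sec = 910608384 * 8 = 7284867072
Mbps = 7284867072 / 1e6 = 7284.87

7284.87 Mbps


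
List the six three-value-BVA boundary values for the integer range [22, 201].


Range: [22, 201]
Boundaries: just below min, min, min+1, max-1, max, just above max
Values: [21, 22, 23, 200, 201, 202]

[21, 22, 23, 200, 201, 202]


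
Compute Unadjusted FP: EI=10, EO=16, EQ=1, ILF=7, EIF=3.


UFP = EI*4 + EO*5 + EQ*4 + ILF*10 + EIF*7
UFP = 10*4 + 16*5 + 1*4 + 7*10 + 3*7
UFP = 40 + 80 + 4 + 70 + 21
UFP = 215

215


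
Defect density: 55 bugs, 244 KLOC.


Defect density = defects / KLOC
Defect density = 55 / 244
Defect density = 0.225 defects/KLOC

0.225 defects/KLOC


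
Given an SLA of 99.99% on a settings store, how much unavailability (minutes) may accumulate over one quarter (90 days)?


Formula: allowed downtime = period * (100 - SLA) / 100
Period (quarter (90 days)) = 129600 minutes
Unavailability fraction = (100 - 99.99) / 100
Allowed downtime = 129600 * (100 - 99.99) / 100
Allowed downtime = 12.96 minutes

12.96 minutes


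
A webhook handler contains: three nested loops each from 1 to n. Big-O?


Reasoning: three levels of nesting over n
Complexity: O(n^3)

O(n^3)


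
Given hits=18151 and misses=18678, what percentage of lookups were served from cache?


Formula: hit rate = hits / (hits + misses) * 100
hit rate = 18151 / (18151 + 18678) * 100
hit rate = 18151 / 36829 * 100
hit rate = 49.28%

49.28%


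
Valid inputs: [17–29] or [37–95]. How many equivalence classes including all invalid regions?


Valid ranges: [17,29] and [37,95]
Class 1: x < 17 — invalid
Class 2: 17 ≤ x ≤ 29 — valid
Class 3: 29 < x < 37 — invalid (gap between ranges)
Class 4: 37 ≤ x ≤ 95 — valid
Class 5: x > 95 — invalid
Total equivalence classes: 5

5 equivalence classes


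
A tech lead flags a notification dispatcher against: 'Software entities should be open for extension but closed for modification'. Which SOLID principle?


This describes the Open/Closed Principle (OCP)

Open/Closed Principle (OCP)


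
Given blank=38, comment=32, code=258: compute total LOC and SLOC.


Total LOC = blank + comment + code
Total LOC = 38 + 32 + 258 = 328
SLOC (source only) = code = 258

Total LOC: 328, SLOC: 258


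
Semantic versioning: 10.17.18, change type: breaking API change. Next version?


Current: 10.17.18
Change category: 'breaking API change' → major bump
SemVer rule: major bump → increment MAJOR, reset MINOR and PATCH to 0
New: 11.0.0

11.0.0


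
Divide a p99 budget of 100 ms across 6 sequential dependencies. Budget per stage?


Formula: per_stage = total_budget / stages
per_stage = 100 / 6
per_stage = 16.67 ms

16.67 ms


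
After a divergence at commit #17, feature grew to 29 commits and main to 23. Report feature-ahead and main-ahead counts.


Common ancestor: commit #17
feature commits after divergence: 29 - 17 = 12
main commits after divergence: 23 - 17 = 6
feature is 12 commits ahead of main
main is 6 commits ahead of feature

feature ahead: 12, main ahead: 6


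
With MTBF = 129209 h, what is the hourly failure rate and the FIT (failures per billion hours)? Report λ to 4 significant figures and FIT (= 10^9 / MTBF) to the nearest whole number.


Formula: λ = 1 / MTBF; FIT = λ × 1e9 = 1e9 / MTBF
λ = 1 / 129209 ≈ 7.739e-06 failures/hour
FIT = 1e9 / 129209 ≈ 7739 failures per 1e9 hours (nearest whole number)

λ = 7.739e-06 /h, FIT = 7739


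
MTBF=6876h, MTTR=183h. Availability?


Availability = MTBF / (MTBF + MTTR)
Availability = 6876 / (6876 + 183)
Availability = 6876 / 7059
Availability = 97.4076%

97.4076%


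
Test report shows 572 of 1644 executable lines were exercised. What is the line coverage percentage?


Coverage = covered / total * 100
Coverage = 572 / 1644 * 100
Coverage = 34.79%

34.79%


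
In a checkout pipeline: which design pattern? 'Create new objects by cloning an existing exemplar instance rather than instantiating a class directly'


This matches the Prototype pattern

Prototype


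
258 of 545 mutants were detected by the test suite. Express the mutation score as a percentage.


Mutation score = killed / total * 100
Mutation score = 258 / 545 * 100
Mutation score = 47.34%

47.34%


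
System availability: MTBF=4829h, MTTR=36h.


Availability = MTBF / (MTBF + MTTR)
Availability = 4829 / (4829 + 36)
Availability = 4829 / 4865
Availability = 99.26%

99.26%


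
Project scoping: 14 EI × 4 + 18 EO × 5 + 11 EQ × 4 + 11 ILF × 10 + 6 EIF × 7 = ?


UFP = EI*4 + EO*5 + EQ*4 + ILF*10 + EIF*7
UFP = 14*4 + 18*5 + 11*4 + 11*10 + 6*7
UFP = 56 + 90 + 44 + 110 + 42
UFP = 342

342


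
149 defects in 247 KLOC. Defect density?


Defect density = defects / KLOC
Defect density = 149 / 247
Defect density = 0.603 defects/KLOC

0.603 defects/KLOC


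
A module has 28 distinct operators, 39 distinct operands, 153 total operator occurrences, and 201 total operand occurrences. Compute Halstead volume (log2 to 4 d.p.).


Formula: V = N * log2(η), where N = N1 + N2 and η = η1 + η2
η = 28 + 39 = 67
N = 153 + 201 = 354
log2(67) ≈ 6.0661
V = 354 * 6.0661 = 2147.40

2147.40


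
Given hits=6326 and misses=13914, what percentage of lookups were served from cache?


Formula: hit rate = hits / (hits + misses) * 100
hit rate = 6326 / (6326 + 13914) * 100
hit rate = 6326 / 20240 * 100
hit rate = 31.25%

31.25%


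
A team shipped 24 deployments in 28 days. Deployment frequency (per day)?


Formula: deployments per day = releases / days
= 24 / 28
= 0.857 deploys/day
(equivalently, 6.0 deploys/week)

0.857 deploys/day


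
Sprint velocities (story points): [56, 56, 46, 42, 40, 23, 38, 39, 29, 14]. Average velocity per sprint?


Formula: Avg velocity = Total points / Number of sprints
Points: [56, 56, 46, 42, 40, 23, 38, 39, 29, 14]
Sum = 56 + 56 + 46 + 42 + 40 + 23 + 38 + 39 + 29 + 14 = 383
Avg velocity = 383 / 10 = 38.3 points/sprint

38.3 points/sprint


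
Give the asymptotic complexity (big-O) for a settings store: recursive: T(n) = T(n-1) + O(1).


Reasoning: linear recursion with constant work per frame
Complexity: O(n)

O(n)


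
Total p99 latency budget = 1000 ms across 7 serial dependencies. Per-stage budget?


Formula: per_stage = total_budget / stages
per_stage = 1000 / 7
per_stage = 142.86 ms

142.86 ms


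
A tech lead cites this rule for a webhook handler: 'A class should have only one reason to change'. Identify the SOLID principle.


This describes the Single Responsibility Principle (SRP)

Single Responsibility Principle (SRP)


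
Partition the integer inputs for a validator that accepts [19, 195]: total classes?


Valid range: [19, 195]
Class 1: x < 19 — invalid
Class 2: 19 ≤ x ≤ 195 — valid
Class 3: x > 195 — invalid
Total equivalence classes: 3

3 equivalence classes


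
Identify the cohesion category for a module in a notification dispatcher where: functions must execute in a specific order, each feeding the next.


Reasoning: Output of one is input to next
Type: Sequential cohesion

Sequential cohesion


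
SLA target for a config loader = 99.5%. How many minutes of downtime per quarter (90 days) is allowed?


Formula: allowed downtime = period * (100 - SLA) / 100
Period (quarter (90 days)) = 129600 minutes
Unavailability fraction = (100 - 99.5) / 100
Allowed downtime = 129600 * (100 - 99.5) / 100
Allowed downtime = 648.0 minutes

648.0 minutes


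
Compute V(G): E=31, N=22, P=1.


Formula: V(G) = E - N + 2P
V(G) = 31 - 22 + 2*1
V(G) = 9 + 2
V(G) = 11

11


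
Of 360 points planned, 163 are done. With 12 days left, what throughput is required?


Formula: Required rate = Remaining points / Days left
Remaining = 360 - 163 = 197 points
Required rate = 197 / 12 = 16.42 points/day

16.42 points/day


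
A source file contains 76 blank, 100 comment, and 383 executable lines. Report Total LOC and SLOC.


Total LOC = blank + comment + code
Total LOC = 76 + 100 + 383 = 559
SLOC (source only) = code = 383

Total LOC: 559, SLOC: 383


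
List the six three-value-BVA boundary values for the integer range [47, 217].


Range: [47, 217]
Boundaries: just below min, min, min+1, max-1, max, just above max
Values: [46, 47, 48, 216, 217, 218]

[46, 47, 48, 216, 217, 218]


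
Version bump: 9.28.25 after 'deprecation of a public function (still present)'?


Current: 9.28.25
Change category: 'deprecation of a public function (still present)' → minor bump
SemVer rule: minor bump → increment MINOR, reset PATCH to 0 (MAJOR unchanged)
New: 9.29.0

9.29.0


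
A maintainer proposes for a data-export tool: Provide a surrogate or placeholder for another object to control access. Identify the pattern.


This matches the Proxy pattern

Proxy


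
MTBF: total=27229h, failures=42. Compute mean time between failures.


Formula: MTBF = Total operating time / Number of failures
MTBF = 27229 / 42
MTBF = 648.31 hours

648.31 hours


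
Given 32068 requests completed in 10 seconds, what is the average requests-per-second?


Formula: throughput = requests / seconds
throughput = 32068 / 10
throughput = 3206.8 requests/second

3206.8 requests/second


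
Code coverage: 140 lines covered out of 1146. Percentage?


Coverage = covered / total * 100
Coverage = 140 / 1146 * 100
Coverage = 12.22%

12.22%


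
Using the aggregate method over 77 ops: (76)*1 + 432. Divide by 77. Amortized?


Formula: Amortized cost = Total cost / Operations
Total cost = (76 * 1) + (1 * 432)
Total cost = 76 + 432 = 508
Amortized = 508 / 77 = 6.5974

6.5974


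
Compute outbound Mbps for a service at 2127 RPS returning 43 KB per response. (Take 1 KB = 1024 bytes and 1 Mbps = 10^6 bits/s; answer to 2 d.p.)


Formula: Mbps = payload_bytes * RPS * 8 / 1e6
Payload per request = 43 KB = 43 * 1024 = 44032 bytes
Total bytes/sec = 44032 * 2127 = 93656064
Total bits/sec = 93656064 * 8 = 749248512
Mbps = 749248512 / 1e6 = 749.25

749.25 Mbps


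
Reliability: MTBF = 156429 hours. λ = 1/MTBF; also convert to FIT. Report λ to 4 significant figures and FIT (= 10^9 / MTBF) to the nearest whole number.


Formula: λ = 1 / MTBF; FIT = λ × 1e9 = 1e9 / MTBF
λ = 1 / 156429 ≈ 6.393e-06 failures/hour
FIT = 1e9 / 156429 ≈ 6393 failures per 1e9 hours (nearest whole number)

λ = 6.393e-06 /h, FIT = 6393


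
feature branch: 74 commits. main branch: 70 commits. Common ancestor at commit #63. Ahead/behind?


Common ancestor: commit #63
feature commits after divergence: 74 - 63 = 11
main commits after divergence: 70 - 63 = 7
feature is 11 commits ahead of main
main is 7 commits ahead of feature

feature ahead: 11, main ahead: 7


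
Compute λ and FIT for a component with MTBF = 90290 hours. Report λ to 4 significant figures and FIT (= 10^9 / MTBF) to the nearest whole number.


Formula: λ = 1 / MTBF; FIT = λ × 1e9 = 1e9 / MTBF
λ = 1 / 90290 ≈ 1.108e-05 failures/hour
FIT = 1e9 / 90290 ≈ 11075 failures per 1e9 hours (nearest whole number)

λ = 1.108e-05 /h, FIT = 11075


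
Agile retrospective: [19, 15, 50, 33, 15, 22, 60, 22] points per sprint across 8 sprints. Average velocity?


Formula: Avg velocity = Total points / Number of sprints
Points: [19, 15, 50, 33, 15, 22, 60, 22]
Sum = 19 + 15 + 50 + 33 + 15 + 22 + 60 + 22 = 236
Avg velocity = 236 / 8 = 29.5 points/sprint

29.5 points/sprint


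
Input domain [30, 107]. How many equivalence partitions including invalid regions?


Valid range: [30, 107]
Class 1: x < 30 — invalid
Class 2: 30 ≤ x ≤ 107 — valid
Class 3: x > 107 — invalid
Total equivalence classes: 3

3 equivalence classes


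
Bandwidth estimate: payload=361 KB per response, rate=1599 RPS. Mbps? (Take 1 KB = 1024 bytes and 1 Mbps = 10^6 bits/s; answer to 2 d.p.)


Formula: Mbps = payload_bytes * RPS * 8 / 1e6
Payload per request = 361 KB = 361 * 1024 = 369664 bytes
Total bytes/sec = 369664 * 1599 = 591092736
Total bits/sec = 591092736 * 8 = 4728741888
Mbps = 4728741888 / 1e6 = 4728.74

4728.74 Mbps


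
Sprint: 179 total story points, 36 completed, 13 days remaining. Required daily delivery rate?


Formula: Required rate = Remaining points / Days left
Remaining = 179 - 36 = 143 points
Required rate = 143 / 13 = 11.0 points/day

11.0 points/day


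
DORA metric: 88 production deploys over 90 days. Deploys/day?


Formula: deployments per day = releases / days
= 88 / 90
= 0.978 deploys/day
(equivalently, 6.84 deploys/week)

0.978 deploys/day


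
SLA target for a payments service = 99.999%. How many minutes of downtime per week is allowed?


Formula: allowed downtime = period * (100 - SLA) / 100
Period (week) = 10080 minutes
Unavailability fraction = (100 - 99.999) / 100
Allowed downtime = 10080 * (100 - 99.999) / 100
Allowed downtime = 0.1008 minutes

0.1008 minutes


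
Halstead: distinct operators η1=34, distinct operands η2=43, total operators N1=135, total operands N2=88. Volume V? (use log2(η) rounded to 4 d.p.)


Formula: V = N * log2(η), where N = N1 + N2 and η = η1 + η2
η = 34 + 43 = 77
N = 135 + 88 = 223
log2(77) ≈ 6.2668
V = 223 * 6.2668 = 1397.50

1397.50


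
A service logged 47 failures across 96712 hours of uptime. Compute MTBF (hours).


Formula: MTBF = Total operating time / Number of failures
MTBF = 96712 / 47
MTBF = 2057.7 hours

2057.7 hours


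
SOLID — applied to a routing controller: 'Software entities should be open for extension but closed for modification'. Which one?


This describes the Open/Closed Principle (OCP)

Open/Closed Principle (OCP)


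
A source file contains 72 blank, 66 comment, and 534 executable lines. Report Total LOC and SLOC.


Total LOC = blank + comment + code
Total LOC = 72 + 66 + 534 = 672
SLOC (source only) = code = 534

Total LOC: 672, SLOC: 534


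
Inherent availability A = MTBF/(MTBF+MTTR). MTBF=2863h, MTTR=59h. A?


Availability = MTBF / (MTBF + MTTR)
Availability = 2863 / (2863 + 59)
Availability = 2863 / 2922
Availability = 97.9808%

97.9808%


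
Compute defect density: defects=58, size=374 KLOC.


Defect density = defects / KLOC
Defect density = 58 / 374
Defect density = 0.155 defects/KLOC

0.155 defects/KLOC


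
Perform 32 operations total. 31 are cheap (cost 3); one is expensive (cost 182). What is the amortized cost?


Formula: Amortized cost = Total cost / Operations
Total cost = (31 * 3) + (1 * 182)
Total cost = 93 + 182 = 275
Amortized = 275 / 32 = 8.5938

8.5938


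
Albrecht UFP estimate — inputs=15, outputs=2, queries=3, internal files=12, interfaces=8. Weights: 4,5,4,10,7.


UFP = EI*4 + EO*5 + EQ*4 + ILF*10 + EIF*7
UFP = 15*4 + 2*5 + 3*4 + 12*10 + 8*7
UFP = 60 + 10 + 12 + 120 + 56
UFP = 258

258


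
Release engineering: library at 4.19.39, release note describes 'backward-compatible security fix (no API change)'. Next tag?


Current: 4.19.39
Change category: 'backward-compatible security fix (no API change)' → patch bump
SemVer rule: patch bump → increment PATCH (MAJOR and MINOR unchanged)
New: 4.19.40

4.19.40


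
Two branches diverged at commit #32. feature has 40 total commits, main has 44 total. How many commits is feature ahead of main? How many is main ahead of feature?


Common ancestor: commit #32
feature commits after divergence: 40 - 32 = 8
main commits after divergence: 44 - 32 = 12
feature is 8 commits ahead of main
main is 12 commits ahead of feature

feature ahead: 8, main ahead: 12


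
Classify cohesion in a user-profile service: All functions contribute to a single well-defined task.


Reasoning: Best: single purpose
Type: Functional cohesion

Functional cohesion


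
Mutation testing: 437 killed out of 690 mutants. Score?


Mutation score = killed / total * 100
Mutation score = 437 / 690 * 100
Mutation score = 63.33%

63.33%


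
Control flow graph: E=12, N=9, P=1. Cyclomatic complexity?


Formula: V(G) = E - N + 2P
V(G) = 12 - 9 + 2*1
V(G) = 3 + 2
V(G) = 5

5


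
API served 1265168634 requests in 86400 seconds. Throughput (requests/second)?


Formula: throughput = requests / seconds
throughput = 1265168634 / 86400
throughput = 14643.16 requests/second

14643.16 requests/second


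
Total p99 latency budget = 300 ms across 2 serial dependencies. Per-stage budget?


Formula: per_stage = total_budget / stages
per_stage = 300 / 2
per_stage = 150.0 ms

150.0 ms


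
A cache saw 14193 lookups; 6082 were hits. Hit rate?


Formula: hit rate = hits / (hits + misses) * 100
hit rate = 6082 / (6082 + 8111) * 100
hit rate = 6082 / 14193 * 100
hit rate = 42.85%

42.85%


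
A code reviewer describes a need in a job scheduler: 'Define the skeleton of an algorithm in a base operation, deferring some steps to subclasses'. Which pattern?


This matches the Template Method pattern

Template Method


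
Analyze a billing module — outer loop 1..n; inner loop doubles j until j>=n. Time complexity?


Reasoning: linear outer times logarithmic inner
Complexity: O(n log n)

O(n log n)


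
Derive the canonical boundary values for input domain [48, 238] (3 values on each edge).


Range: [48, 238]
Boundaries: just below min, min, min+1, max-1, max, just above max
Values: [47, 48, 49, 237, 238, 239]

[47, 48, 49, 237, 238, 239]


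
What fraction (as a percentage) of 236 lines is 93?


Coverage = covered / total * 100
Coverage = 93 / 236 * 100
Coverage = 39.41%

39.41%


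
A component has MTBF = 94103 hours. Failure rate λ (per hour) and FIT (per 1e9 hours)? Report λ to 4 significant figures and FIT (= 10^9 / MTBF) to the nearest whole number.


Formula: λ = 1 / MTBF; FIT = λ × 1e9 = 1e9 / MTBF
λ = 1 / 94103 ≈ 1.063e-05 failures/hour
FIT = 1e9 / 94103 ≈ 10627 failures per 1e9 hours (nearest whole number)

λ = 1.063e-05 /h, FIT = 10627


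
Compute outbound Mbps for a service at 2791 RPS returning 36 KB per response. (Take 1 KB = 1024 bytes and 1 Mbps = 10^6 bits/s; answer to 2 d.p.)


Formula: Mbps = payload_bytes * RPS * 8 / 1e6
Payload per request = 36 KB = 36 * 1024 = 36864 bytes
Total bytes/sec = 36864 * 2791 = 102887424
Total bits/sec = 102887424 * 8 = 823099392
Mbps = 823099392 / 1e6 = 823.1

823.1 Mbps


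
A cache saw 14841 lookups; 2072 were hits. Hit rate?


Formula: hit rate = hits / (hits + misses) * 100
hit rate = 2072 / (2072 + 12769) * 100
hit rate = 2072 / 14841 * 100
hit rate = 13.96%

13.96%


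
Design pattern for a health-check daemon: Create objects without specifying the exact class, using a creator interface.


This matches the Factory Method pattern

Factory Method


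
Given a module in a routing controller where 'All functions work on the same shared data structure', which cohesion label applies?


Reasoning: Functions share data
Type: Communicational cohesion

Communicational cohesion


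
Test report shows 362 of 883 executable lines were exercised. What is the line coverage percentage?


Coverage = covered / total * 100
Coverage = 362 / 883 * 100
Coverage = 41.0%

41.0%


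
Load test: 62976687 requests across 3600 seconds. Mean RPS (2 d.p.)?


Formula: throughput = requests / seconds
throughput = 62976687 / 3600
throughput = 17493.52 requests/second

17493.52 requests/second


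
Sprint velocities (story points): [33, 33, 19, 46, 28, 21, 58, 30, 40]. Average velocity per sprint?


Formula: Avg velocity = Total points / Number of sprints
Points: [33, 33, 19, 46, 28, 21, 58, 30, 40]
Sum = 33 + 33 + 19 + 46 + 28 + 21 + 58 + 30 + 40 = 308
Avg velocity = 308 / 9 = 34.22 points/sprint

34.22 points/sprint


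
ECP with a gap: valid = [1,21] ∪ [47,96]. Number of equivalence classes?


Valid ranges: [1,21] and [47,96]
Class 1: x < 1 — invalid
Class 2: 1 ≤ x ≤ 21 — valid
Class 3: 21 < x < 47 — invalid (gap between ranges)
Class 4: 47 ≤ x ≤ 96 — valid
Class 5: x > 96 — invalid
Total equivalence classes: 5

5 equivalence classes


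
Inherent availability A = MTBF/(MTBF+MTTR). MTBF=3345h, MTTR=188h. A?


Availability = MTBF / (MTBF + MTTR)
Availability = 3345 / (3345 + 188)
Availability = 3345 / 3533
Availability = 94.6787%

94.6787%


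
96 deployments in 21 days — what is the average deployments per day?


Formula: deployments per day = releases / days
= 96 / 21
= 4.571 deploys/day
(equivalently, 32.0 deploys/week)

4.571 deploys/day


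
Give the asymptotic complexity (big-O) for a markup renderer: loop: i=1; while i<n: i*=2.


Reasoning: i doubles each step so iterations are log2(n)
Complexity: O(log n)

O(log n)


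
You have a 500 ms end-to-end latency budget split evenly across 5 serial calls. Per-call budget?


Formula: per_stage = total_budget / stages
per_stage = 500 / 5
per_stage = 100.0 ms

100.0 ms


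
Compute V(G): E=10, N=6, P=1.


Formula: V(G) = E - N + 2P
V(G) = 10 - 6 + 2*1
V(G) = 4 + 2
V(G) = 6

6


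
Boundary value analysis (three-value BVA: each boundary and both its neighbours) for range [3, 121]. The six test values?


Range: [3, 121]
Boundaries: just below min, min, min+1, max-1, max, just above max
Values: [2, 3, 4, 120, 121, 122]

[2, 3, 4, 120, 121, 122]


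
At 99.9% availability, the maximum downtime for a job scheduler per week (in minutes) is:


Formula: allowed downtime = period * (100 - SLA) / 100
Period (week) = 10080 minutes
Unavailability fraction = (100 - 99.9) / 100
Allowed downtime = 10080 * (100 - 99.9) / 100
Allowed downtime = 10.08 minutes

10.08 minutes


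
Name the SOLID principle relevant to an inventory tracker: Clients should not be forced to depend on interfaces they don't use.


This describes the Interface Segregation Principle (ISP)

Interface Segregation Principle (ISP)


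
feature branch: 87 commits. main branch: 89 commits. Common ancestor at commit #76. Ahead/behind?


Common ancestor: commit #76
feature commits after divergence: 87 - 76 = 11
main commits after divergence: 89 - 76 = 13
feature is 11 commits ahead of main
main is 13 commits ahead of feature

feature ahead: 11, main ahead: 13


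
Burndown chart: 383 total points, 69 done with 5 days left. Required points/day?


Formula: Required rate = Remaining points / Days left
Remaining = 383 - 69 = 314 points
Required rate = 314 / 5 = 62.8 points/day

62.8 points/day


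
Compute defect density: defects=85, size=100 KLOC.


Defect density = defects / KLOC
Defect density = 85 / 100
Defect density = 0.85 defects/KLOC

0.85 defects/KLOC


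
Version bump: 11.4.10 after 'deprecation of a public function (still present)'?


Current: 11.4.10
Change category: 'deprecation of a public function (still present)' → minor bump
SemVer rule: minor bump → increment MINOR, reset PATCH to 0 (MAJOR unchanged)
New: 11.5.0

11.5.0


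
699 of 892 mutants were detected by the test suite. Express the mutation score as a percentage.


Mutation score = killed / total * 100
Mutation score = 699 / 892 * 100
Mutation score = 78.36%

78.36%


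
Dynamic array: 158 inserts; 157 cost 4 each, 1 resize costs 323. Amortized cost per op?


Formula: Amortized cost = Total cost / Operations
Total cost = (157 * 4) + (1 * 323)
Total cost = 628 + 323 = 951
Amortized = 951 / 158 = 6.019

6.019


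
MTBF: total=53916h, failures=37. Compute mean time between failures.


Formula: MTBF = Total operating time / Number of failures
MTBF = 53916 / 37
MTBF = 1457.19 hours

1457.19 hours


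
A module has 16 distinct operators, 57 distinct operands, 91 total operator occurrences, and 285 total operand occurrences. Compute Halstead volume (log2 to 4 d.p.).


Formula: V = N * log2(η), where N = N1 + N2 and η = η1 + η2
η = 16 + 57 = 73
N = 91 + 285 = 376
log2(73) ≈ 6.1898
V = 376 * 6.1898 = 2327.36

2327.36


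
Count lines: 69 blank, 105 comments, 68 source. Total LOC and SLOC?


Total LOC = blank + comment + code
Total LOC = 69 + 105 + 68 = 242
SLOC (source only) = code = 68

Total LOC: 242, SLOC: 68


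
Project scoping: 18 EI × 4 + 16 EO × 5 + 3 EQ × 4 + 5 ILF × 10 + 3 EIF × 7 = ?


UFP = EI*4 + EO*5 + EQ*4 + ILF*10 + EIF*7
UFP = 18*4 + 16*5 + 3*4 + 5*10 + 3*7
UFP = 72 + 80 + 12 + 50 + 21
UFP = 235

235


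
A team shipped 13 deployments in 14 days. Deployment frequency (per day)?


Formula: deployments per day = releases / days
= 13 / 14
= 0.929 deploys/day
(equivalently, 6.5 deploys/week)

0.929 deploys/day


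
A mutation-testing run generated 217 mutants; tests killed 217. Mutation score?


Mutation score = killed / total * 100
Mutation score = 217 / 217 * 100
Mutation score = 100.0%

100.0%


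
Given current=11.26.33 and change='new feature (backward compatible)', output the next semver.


Current: 11.26.33
Change category: 'new feature (backward compatible)' → minor bump
SemVer rule: minor bump → increment MINOR, reset PATCH to 0 (MAJOR unchanged)
New: 11.27.0

11.27.0


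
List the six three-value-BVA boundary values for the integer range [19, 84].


Range: [19, 84]
Boundaries: just below min, min, min+1, max-1, max, just above max
Values: [18, 19, 20, 83, 84, 85]

[18, 19, 20, 83, 84, 85]


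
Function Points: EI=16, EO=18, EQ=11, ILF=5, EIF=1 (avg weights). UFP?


UFP = EI*4 + EO*5 + EQ*4 + ILF*10 + EIF*7
UFP = 16*4 + 18*5 + 11*4 + 5*10 + 1*7
UFP = 64 + 90 + 44 + 50 + 7
UFP = 255

255


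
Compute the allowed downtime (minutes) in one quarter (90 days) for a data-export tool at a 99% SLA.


Formula: allowed downtime = period * (100 - SLA) / 100
Period (quarter (90 days)) = 129600 minutes
Unavailability fraction = (100 - 99.0) / 100
Allowed downtime = 129600 * (100 - 99.0) / 100
Allowed downtime = 1296.0 minutes

1296.0 minutes


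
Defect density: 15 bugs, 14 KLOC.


Defect density = defects / KLOC
Defect density = 15 / 14
Defect density = 1.071 defects/KLOC

1.071 defects/KLOC


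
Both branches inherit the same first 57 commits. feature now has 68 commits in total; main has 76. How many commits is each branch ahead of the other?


Common ancestor: commit #57
feature commits after divergence: 68 - 57 = 11
main commits after divergence: 76 - 57 = 19
feature is 11 commits ahead of main
main is 19 commits ahead of feature

feature ahead: 11, main ahead: 19


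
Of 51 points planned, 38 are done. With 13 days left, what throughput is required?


Formula: Required rate = Remaining points / Days left
Remaining = 51 - 38 = 13 points
Required rate = 13 / 13 = 1.0 points/day

1.0 points/day


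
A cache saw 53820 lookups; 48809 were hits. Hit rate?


Formula: hit rate = hits / (hits + misses) * 100
hit rate = 48809 / (48809 + 5011) * 100
hit rate = 48809 / 53820 * 100
hit rate = 90.69%

90.69%


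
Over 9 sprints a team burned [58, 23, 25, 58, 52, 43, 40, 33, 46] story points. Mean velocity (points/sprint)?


Formula: Avg velocity = Total points / Number of sprints
Points: [58, 23, 25, 58, 52, 43, 40, 33, 46]
Sum = 58 + 23 + 25 + 58 + 52 + 43 + 40 + 33 + 46 = 378
Avg velocity = 378 / 9 = 42.0 points/sprint

42.0 points/sprint


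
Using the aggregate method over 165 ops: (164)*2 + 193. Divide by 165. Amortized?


Formula: Amortized cost = Total cost / Operations
Total cost = (164 * 2) + (1 * 193)
Total cost = 328 + 193 = 521
Amortized = 521 / 165 = 3.1576

3.1576


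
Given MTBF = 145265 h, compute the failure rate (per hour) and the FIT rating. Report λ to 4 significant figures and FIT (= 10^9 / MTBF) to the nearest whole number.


Formula: λ = 1 / MTBF; FIT = λ × 1e9 = 1e9 / MTBF
λ = 1 / 145265 ≈ 6.884e-06 failures/hour
FIT = 1e9 / 145265 ≈ 6884 failures per 1e9 hours (nearest whole number)

λ = 6.884e-06 /h, FIT = 6884


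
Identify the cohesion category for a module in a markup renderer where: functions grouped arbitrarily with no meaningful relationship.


Reasoning: Worst: random grouping
Type: Coincidental cohesion

Coincidental cohesion


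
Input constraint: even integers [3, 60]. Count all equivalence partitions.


Constraint: even integers in [3, 60]
Class 1: x < 3 — out-of-range invalid
Class 2: x in [3,60] but odd — wrong type invalid
Class 3: x in [3,60] and even — valid
Class 4: x > 60 — out-of-range invalid
Total equivalence classes: 4

4 equivalence classes


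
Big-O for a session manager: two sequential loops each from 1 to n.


Reasoning: sequential dominates: O(n) + O(n) = O(n)
Complexity: O(n)

O(n)
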